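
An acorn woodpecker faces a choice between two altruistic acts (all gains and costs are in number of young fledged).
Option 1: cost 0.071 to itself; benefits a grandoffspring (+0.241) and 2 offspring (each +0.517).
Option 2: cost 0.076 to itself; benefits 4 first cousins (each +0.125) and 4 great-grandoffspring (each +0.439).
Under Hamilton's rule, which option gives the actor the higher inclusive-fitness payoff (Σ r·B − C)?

Option 1

Option 1: r to a grandoffspring = 0.25.
Option 1: r to an offspring = 0.5.
Option 1: Σ r·B − C = (1·0.25·0.241 + 2·0.5·0.517) − 0.071 = 0.50625.
Option 2: r to a first cousin = 0.125.
Option 2: r to a great-grandoffspring = 0.125.
Option 2: Σ r·B − C = (4·0.125·0.125 + 4·0.125·0.439) − 0.076 = 0.206.
Option 1 has the higher net inclusive-fitness payoff.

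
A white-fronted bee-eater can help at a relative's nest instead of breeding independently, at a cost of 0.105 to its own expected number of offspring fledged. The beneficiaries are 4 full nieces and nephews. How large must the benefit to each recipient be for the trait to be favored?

0.105

r to a full niece or nephew = 0.25 (full aunt/uncle↔niece/nephew: two paths of length 3 through the shared grandparent pair: r = 2·(1/2)^3 = 1/4).
Hamilton's rule with n recipients of equal r: n·r·B > C, so B > C/(n·r) = 0.105/(4·0.25) = 0.105.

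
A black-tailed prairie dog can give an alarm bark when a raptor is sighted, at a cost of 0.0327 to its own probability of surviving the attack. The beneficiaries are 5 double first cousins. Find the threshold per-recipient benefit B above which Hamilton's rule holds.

0.0262

r to a double first cousin = 0.25 (double first cousins share both grandparent pairs — four paths of length 4: r = 4·(1/2)^4 = 1/4).
Hamilton's rule with n recipients of equal r: n·r·B > C, so B > C/(n·r) = 0.0327/(5·0.25) = 0.0262.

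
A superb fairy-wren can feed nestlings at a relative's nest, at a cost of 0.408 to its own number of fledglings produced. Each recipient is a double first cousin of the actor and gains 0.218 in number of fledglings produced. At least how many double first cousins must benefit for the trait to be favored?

8

r to a double first cousin = 1/4 (double first cousins share both grandparent pairs — four paths of length 4: r = 4·(1/2)^4 = 1/4).
Hamilton's rule: n·r·B > C  ⇒  n > C/(r·B) = 0.408/(0.25·0.218) = 7.486.
The smallest integer exceeding 7.486 is 8.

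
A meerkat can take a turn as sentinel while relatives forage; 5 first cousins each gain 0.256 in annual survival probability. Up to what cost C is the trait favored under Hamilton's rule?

r to a first cousin = 0.125 (first cousins share one grandparent pair — two paths of length 4: r = 2·(1/2)^4 = 1/8).
Hamilton's rule: n·r·B > C, so the trait is favored while C < n·r·B = 5·0.125·0.256 = 0.16.

0.16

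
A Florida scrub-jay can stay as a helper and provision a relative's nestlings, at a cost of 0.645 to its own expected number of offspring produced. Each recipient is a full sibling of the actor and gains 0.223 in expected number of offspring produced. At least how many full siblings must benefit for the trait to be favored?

r to a full sibling = 0.5 (full sibs share both parents — two paths of length 2: r = 2·(1/2)^2 = 1/2).
Hamilton's rule: n·r·B > C  ⇒  n > C/(r·B) = 0.645/(0.5·0.223) = 5.785.
The smallest integer exceeding 5.785 is 6.

6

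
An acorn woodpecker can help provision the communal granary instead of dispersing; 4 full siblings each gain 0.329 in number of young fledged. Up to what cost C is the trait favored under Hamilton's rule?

0.658

r to a full sibling = 0.5 (full sibs share both parents — two paths of length 2: r = 2·(1/2)^2 = 1/2).
Hamilton's rule: n·r·B > C, so the trait is favored while C < n·r·B = 4·0.5·0.329 = 0.658.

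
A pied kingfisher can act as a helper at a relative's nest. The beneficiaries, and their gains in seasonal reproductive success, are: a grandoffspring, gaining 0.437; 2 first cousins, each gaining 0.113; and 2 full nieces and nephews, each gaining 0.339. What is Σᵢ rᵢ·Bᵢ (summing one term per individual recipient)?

r to a grandoffspring = 1/4 (two parent–offspring links: r = (1/2)^2 = 1/4).
r to a first cousin = 1/8 (first cousins share one grandparent pair — two paths of length 4: r = 2·(1/2)^4 = 1/8).
r to a full niece or nephew = 1/4 (full aunt/uncle↔niece/nephew: two paths of length 3 through the shared grandparent pair: r = 2·(1/2)^3 = 1/4).
Summing one r·B term per recipient: 1·0.25·0.437 + 2·0.125·0.113 + 2·0.25·0.339 = 0.307.

0.307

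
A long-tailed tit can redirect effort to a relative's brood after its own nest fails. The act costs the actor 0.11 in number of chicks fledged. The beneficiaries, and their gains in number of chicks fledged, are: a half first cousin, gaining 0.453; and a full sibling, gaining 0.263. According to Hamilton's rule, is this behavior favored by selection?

Hamilton's rule: the trait is favored when the sum of r·B over every recipient exceeds the actor's cost C.
r to a half first cousin = 1/16 (half first cousins share one grandparent — one path of length 4: r = (1/2)^4 = 1/16).
r to a full sibling = 0.5 (full sibs share both parents — two paths of length 2: r = 2·(1/2)^2 = 1/2).
Summing one r·B term per recipient: 1·0.0625·0.453 + 1·0.5·0.263 = 0.1598125.
0.1598125 > 0.11: the indirect benefit exceeds the cost.

Yes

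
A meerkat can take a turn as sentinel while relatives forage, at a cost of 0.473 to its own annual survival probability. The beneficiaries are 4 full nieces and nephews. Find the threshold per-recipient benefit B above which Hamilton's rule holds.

0.473

r to a full niece or nephew = 1/4 (full aunt/uncle↔niece/nephew: two paths of length 3 through the shared grandparent pair: r = 2·(1/2)^3 = 1/4).
Hamilton's rule with n recipients of equal r: n·r·B > C, so B > C/(n·r) = 0.473/(4·0.25) = 0.473.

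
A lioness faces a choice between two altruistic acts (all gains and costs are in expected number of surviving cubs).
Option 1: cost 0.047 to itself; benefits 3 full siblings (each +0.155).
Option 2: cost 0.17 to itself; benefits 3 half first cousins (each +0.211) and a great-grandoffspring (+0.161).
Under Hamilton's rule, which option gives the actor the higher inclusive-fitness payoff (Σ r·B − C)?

Option 1: r to a full sibling = 0.5.
Option 1: Σ r·B − C = (3·0.5·0.155) − 0.047 = 0.1855.
Option 2: r to a half first cousin = 0.0625.
Option 2: r to a great-grandoffspring = 0.125.
Option 2: Σ r·B − C = (3·0.0625·0.211 + 1·0.125·0.161) − 0.17 = -0.1103125.
Option 1 has the higher net inclusive-fitness payoff.

Option 1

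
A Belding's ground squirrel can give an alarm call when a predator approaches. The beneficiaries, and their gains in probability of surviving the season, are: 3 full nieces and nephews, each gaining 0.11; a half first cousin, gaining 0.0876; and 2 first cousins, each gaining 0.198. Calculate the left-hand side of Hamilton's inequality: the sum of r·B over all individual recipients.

r to a full niece or nephew = 1/4 (full aunt/uncle↔niece/nephew: two paths of length 3 through the shared grandparent pair: r = 2·(1/2)^3 = 1/4).
r to a half first cousin = 1/16 (half first cousins share one grandparent — one path of length 4: r = (1/2)^4 = 1/16).
r to a first cousin = 0.125 (first cousins share one grandparent pair — two paths of length 4: r = 2·(1/2)^4 = 1/8).
Summing one r·B term per recipient: 3·0.25·0.11 + 1·0.0625·0.0876 + 2·0.125·0.198 = 0.137475.

0.137475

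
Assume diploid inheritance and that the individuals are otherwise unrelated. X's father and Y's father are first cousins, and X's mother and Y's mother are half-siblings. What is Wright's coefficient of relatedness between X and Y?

0.09375

Wright's path rule: contributions from independent ancestry routes add.
X and Y are related in two ways: second cousins through their fathers (r = 1/32) and half first cousins through their mothers (r = 1/16).
r = 1/32 + 1/16 = 3/32 = 0.09375.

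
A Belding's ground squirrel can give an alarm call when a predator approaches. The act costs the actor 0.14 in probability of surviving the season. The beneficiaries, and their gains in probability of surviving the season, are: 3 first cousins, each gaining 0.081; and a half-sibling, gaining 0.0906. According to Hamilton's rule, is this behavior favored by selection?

No

Hamilton's rule: the trait is favored when the sum of r·B over every recipient exceeds the actor's cost C.
r to a first cousin = 1/8 (first cousins share one grandparent pair — two paths of length 4: r = 2·(1/2)^4 = 1/8).
r to a half-sibling = 1/4 (half-sibs share one parent — one path of length 2: r = (1/2)^2 = 1/4).
Summing one r·B term per recipient: 3·0.125·0.081 + 1·0.25·0.0906 = 0.053025.
0.053025 < 0.14: the indirect benefit is less than the cost.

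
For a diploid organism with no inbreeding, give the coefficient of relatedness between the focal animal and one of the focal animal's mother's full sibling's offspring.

Each parent–offspring link contributes a factor of 1/2, and independent paths through distinct common ancestors add.
First cousins share one grandparent pair — two paths of length 4: r = 2·(1/2)^4 = 1/8.

0.125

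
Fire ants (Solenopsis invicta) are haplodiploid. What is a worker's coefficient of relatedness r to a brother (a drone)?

0.25

Her haploid brother carries none of their father's genes and a random half of their mother's genome; that half matches the maternal half of her own genome with probability 1/2: r = 1/2 · 1/2 = 1/4.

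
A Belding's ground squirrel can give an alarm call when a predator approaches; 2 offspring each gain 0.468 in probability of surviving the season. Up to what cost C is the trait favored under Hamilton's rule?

r to an offspring = 1/2 (one parent–offspring link: r = (1/2)^1 = 1/2).
Hamilton's rule: n·r·B > C, so the trait is favored while C < n·r·B = 2·0.5·0.468 = 0.468.

0.468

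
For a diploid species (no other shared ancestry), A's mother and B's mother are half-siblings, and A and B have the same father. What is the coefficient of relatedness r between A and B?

0.3125

Relatedness sums over independent paths through distinct common ancestors.
A and B are related in two ways: half first cousins through their mothers (r = 1/16) and half-sibs through their shared father (r = 1/4).
r = 1/16 + 1/4 = 0.3125.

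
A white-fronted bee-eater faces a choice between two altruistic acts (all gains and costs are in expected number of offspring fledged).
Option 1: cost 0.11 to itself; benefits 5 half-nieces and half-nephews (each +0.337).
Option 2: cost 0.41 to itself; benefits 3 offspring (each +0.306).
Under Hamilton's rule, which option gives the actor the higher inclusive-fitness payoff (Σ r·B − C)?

Option 1

Option 1: r to a half-niece or half-nephew = 0.125.
Option 1: Σ r·B − C = (5·0.125·0.337) − 0.11 = 0.100625.
Option 2: r to an offspring = 0.5.
Option 2: Σ r·B − C = (3·0.5·0.306) − 0.41 = 0.049.
Option 1 has the higher net inclusive-fitness payoff.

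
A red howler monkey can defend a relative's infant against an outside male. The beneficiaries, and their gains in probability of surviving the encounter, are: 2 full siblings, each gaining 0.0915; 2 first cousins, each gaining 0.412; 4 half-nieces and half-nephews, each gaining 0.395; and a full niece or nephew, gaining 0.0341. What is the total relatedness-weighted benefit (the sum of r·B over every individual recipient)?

r to a full sibling = 0.5 (full sibs share both parents — two paths of length 2: r = 2·(1/2)^2 = 1/2).
r to a first cousin = 1/8 (first cousins share one grandparent pair — two paths of length 4: r = 2·(1/2)^4 = 1/8).
r to a half-niece or half-nephew = 0.125 (half-aunt/uncle↔niece/nephew: one path of length 3: r = (1/2)^3 = 1/8).
r to a full niece or nephew = 0.25 (full aunt/uncle↔niece/nephew: two paths of length 3 through the shared grandparent pair: r = 2·(1/2)^3 = 1/4).
Summing one r·B term per recipient: 2·0.5·0.0915 + 2·0.125·0.412 + 4·0.125·0.395 + 1·0.25·0.0341 = 0.400525.

0.400525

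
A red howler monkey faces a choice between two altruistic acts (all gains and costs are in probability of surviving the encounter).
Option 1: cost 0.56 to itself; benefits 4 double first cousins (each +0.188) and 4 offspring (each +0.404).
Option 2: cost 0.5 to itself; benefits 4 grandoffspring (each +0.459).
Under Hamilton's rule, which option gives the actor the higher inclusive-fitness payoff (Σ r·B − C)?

Option 1: r to a double first cousin = 0.25.
Option 1: r to an offspring = 0.5.
Option 1: Σ r·B − C = (4·0.25·0.188 + 4·0.5·0.404) − 0.56 = 0.436.
Option 2: r to a grandoffspring = 0.25.
Option 2: Σ r·B − C = (4·0.25·0.459) − 0.5 = -0.041.
Option 1 has the higher net inclusive-fitness payoff.

Option 1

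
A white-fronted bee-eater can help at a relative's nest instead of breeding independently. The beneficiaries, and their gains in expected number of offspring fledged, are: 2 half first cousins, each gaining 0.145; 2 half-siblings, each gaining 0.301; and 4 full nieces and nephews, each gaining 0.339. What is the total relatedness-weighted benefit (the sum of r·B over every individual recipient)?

r to a half first cousin = 0.0625 (half first cousins share one grandparent — one path of length 4: r = (1/2)^4 = 1/16).
r to a half-sibling = 1/4 (half-sibs share one parent — one path of length 2: r = (1/2)^2 = 1/4).
r to a full niece or nephew = 0.25 (full aunt/uncle↔niece/nephew: two paths of length 3 through the shared grandparent pair: r = 2·(1/2)^3 = 1/4).
Summing one r·B term per recipient: 2·0.0625·0.145 + 2·0.25·0.301 + 4·0.25·0.339 = 0.507625.

0.507625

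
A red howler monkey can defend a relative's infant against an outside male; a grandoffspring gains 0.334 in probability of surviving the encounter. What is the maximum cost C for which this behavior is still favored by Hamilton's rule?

r to a grandoffspring = 1/4 (two parent–offspring links: r = (1/2)^2 = 1/4).
Hamilton's rule: n·r·B > C, so the trait is favored while C < n·r·B = 1·0.25·0.334 = 0.0835.

0.0835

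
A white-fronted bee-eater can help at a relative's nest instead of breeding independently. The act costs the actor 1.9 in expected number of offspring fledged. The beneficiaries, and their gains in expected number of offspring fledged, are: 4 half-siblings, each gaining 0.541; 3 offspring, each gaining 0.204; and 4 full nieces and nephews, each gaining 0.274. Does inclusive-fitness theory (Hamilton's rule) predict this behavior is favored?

Hamilton's rule: the trait is favored when the sum of r·B over every recipient exceeds the actor's cost C.
r to a half-sibling = 1/4 (half-sibs share one parent — one path of length 2: r = (1/2)^2 = 1/4).
r to an offspring = 0.5 (one parent–offspring link: r = (1/2)^1 = 1/2).
r to a full niece or nephew = 1/4 (full aunt/uncle↔niece/nephew: two paths of length 3 through the shared grandparent pair: r = 2·(1/2)^3 = 1/4).
Summing one r·B term per recipient: 4·0.25·0.541 + 3·0.5·0.204 + 4·0.25·0.274 = 1.121.
1.121 < 1.9: the indirect benefit is less than the cost.

No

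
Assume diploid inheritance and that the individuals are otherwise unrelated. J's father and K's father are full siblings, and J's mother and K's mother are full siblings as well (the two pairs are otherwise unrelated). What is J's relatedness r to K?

Relatedness sums over independent paths through distinct common ancestors.
J and K are related in two ways: first cousins through their fathers (r = 1/8) and first cousins through their mothers (r = 1/8) — i.e. double first cousins.
r = 1/8 + 1/8 = 1/4 = 0.25.

0.25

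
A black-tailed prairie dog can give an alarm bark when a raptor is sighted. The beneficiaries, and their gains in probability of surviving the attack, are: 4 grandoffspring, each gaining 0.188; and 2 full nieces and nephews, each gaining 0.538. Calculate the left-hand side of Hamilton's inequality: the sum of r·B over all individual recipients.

0.457

r to a grandoffspring = 0.25 (two parent–offspring links: r = (1/2)^2 = 1/4).
r to a full niece or nephew = 0.25 (full aunt/uncle↔niece/nephew: two paths of length 3 through the shared grandparent pair: r = 2·(1/2)^3 = 1/4).
Summing one r·B term per recipient: 4·0.25·0.188 + 2·0.25·0.538 = 0.457.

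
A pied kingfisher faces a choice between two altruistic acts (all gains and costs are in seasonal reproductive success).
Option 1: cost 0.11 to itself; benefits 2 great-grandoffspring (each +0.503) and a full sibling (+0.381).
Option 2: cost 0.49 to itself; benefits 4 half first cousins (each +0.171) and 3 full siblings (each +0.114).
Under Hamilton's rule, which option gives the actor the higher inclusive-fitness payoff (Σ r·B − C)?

Option 1

Option 1: r to a great-grandoffspring = 0.125.
Option 1: r to a full sibling = 0.5.
Option 1: Σ r·B − C = (2·0.125·0.503 + 1·0.5·0.381) − 0.11 = 0.20625.
Option 2: r to a half first cousin = 0.0625.
Option 2: r to a full sibling = 0.5.
Option 2: Σ r·B − C = (4·0.0625·0.171 + 3·0.5·0.114) − 0.49 = -0.27625.
Option 1 has the higher net inclusive-fitness payoff.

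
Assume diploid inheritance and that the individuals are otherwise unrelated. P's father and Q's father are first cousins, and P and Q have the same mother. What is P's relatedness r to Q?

0.28125

Independent pedigree routes through distinct common ancestors add.
P and Q are related in two ways: second cousins through their fathers (r = 1/32) and half-sibs through their shared mother (r = 1/4).
r = 1/32 + 1/4 = 0.28125.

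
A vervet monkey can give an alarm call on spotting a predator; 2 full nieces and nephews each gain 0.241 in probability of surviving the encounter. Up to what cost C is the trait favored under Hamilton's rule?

r to a full niece or nephew = 0.25 (full aunt/uncle↔niece/nephew: two paths of length 3 through the shared grandparent pair: r = 2·(1/2)^3 = 1/4).
Hamilton's rule: n·r·B > C, so the trait is favored while C < n·r·B = 2·0.25·0.241 = 0.1205.

0.1205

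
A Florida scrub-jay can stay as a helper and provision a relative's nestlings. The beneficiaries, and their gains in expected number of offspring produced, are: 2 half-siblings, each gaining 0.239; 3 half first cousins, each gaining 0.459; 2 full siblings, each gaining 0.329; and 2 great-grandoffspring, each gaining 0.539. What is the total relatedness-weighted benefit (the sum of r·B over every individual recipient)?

r to a half-sibling = 0.25 (half-sibs share one parent — one path of length 2: r = (1/2)^2 = 1/4).
r to a half first cousin = 1/16 (half first cousins share one grandparent — one path of length 4: r = (1/2)^4 = 1/16).
r to a full sibling = 1/2 (full sibs share both parents — two paths of length 2: r = 2·(1/2)^2 = 1/2).
r to a great-grandoffspring = 0.125 (three parent–offspring links: r = (1/2)^3 = 1/8).
Summing one r·B term per recipient: 2·0.25·0.239 + 3·0.0625·0.459 + 2·0.5·0.329 + 2·0.125·0.539 = 0.6693125.

0.6693125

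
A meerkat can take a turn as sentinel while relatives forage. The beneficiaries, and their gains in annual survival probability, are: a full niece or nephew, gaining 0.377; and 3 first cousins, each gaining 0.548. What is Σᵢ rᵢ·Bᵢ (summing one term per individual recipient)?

r to a full niece or nephew = 0.25 (full aunt/uncle↔niece/nephew: two paths of length 3 through the shared grandparent pair: r = 2·(1/2)^3 = 1/4).
r to a first cousin = 0.125 (first cousins share one grandparent pair — two paths of length 4: r = 2·(1/2)^4 = 1/8).
Summing one r·B term per recipient: 1·0.25·0.377 + 3·0.125·0.548 = 0.29975.

0.29975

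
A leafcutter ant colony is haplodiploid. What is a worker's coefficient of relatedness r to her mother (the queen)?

One meiotic link between diploid queen and diploid daughter: r = 1/2.

0.5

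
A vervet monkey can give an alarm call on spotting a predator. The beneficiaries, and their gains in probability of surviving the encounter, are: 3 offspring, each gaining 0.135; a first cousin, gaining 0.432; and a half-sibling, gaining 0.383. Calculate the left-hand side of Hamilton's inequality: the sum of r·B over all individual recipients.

r to an offspring = 1/2 (one parent–offspring link: r = (1/2)^1 = 1/2).
r to a first cousin = 0.125 (first cousins share one grandparent pair — two paths of length 4: r = 2·(1/2)^4 = 1/8).
r to a half-sibling = 1/4 (half-sibs share one parent — one path of length 2: r = (1/2)^2 = 1/4).
Summing one r·B term per recipient: 3·0.5·0.135 + 1·0.125·0.432 + 1·0.25·0.383 = 0.35225.

0.35225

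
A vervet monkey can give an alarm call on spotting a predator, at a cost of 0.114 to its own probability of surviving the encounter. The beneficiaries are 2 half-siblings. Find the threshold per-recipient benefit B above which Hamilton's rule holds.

r to a half-sibling = 0.25 (half-sibs share one parent — one path of length 2: r = (1/2)^2 = 1/4).
Hamilton's rule with n recipients of equal r: n·r·B > C, so B > C/(n·r) = 0.114/(2·0.25) = 0.228.

0.228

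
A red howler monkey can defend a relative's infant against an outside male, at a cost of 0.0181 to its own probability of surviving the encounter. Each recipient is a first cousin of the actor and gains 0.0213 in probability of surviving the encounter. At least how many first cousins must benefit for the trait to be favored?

r to a first cousin = 0.125 (first cousins share one grandparent pair — two paths of length 4: r = 2·(1/2)^4 = 1/8).
Hamilton's rule: n·r·B > C  ⇒  n > C/(r·B) = 0.0181/(0.125·0.0213) = 6.798.
The smallest integer exceeding 6.798 is 7.

7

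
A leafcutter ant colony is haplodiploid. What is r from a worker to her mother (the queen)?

One meiotic link between diploid queen and diploid daughter: r = 1/2.

0.5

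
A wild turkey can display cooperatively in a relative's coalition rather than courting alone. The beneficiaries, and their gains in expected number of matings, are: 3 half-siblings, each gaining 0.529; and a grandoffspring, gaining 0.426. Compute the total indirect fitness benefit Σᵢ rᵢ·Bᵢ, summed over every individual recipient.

r to a half-sibling = 1/4 (half-sibs share one parent — one path of length 2: r = (1/2)^2 = 1/4).
r to a grandoffspring = 1/4 (two parent–offspring links: r = (1/2)^2 = 1/4).
Summing one r·B term per recipient: 3·0.25·0.529 + 1·0.25·0.426 = 0.50325.

0.50325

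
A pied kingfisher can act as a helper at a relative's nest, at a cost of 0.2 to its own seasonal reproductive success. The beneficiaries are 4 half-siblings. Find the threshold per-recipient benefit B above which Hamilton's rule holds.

r to a half-sibling = 0.25 (half-sibs share one parent — one path of length 2: r = (1/2)^2 = 1/4).
Hamilton's rule with n recipients of equal r: n·r·B > C, so B > C/(n·r) = 0.2/(4·0.25) = 0.2.

0.2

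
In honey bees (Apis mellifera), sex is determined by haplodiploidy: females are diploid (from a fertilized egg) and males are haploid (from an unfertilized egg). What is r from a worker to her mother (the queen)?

One meiotic link between diploid queen and diploid daughter: r = 1/2.

0.5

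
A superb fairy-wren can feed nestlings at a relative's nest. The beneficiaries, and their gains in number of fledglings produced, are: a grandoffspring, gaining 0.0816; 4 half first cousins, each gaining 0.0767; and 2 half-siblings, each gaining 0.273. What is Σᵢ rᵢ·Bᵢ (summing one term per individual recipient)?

0.176075

r to a grandoffspring = 1/4 (two parent–offspring links: r = (1/2)^2 = 1/4).
r to a half first cousin = 1/16 (half first cousins share one grandparent — one path of length 4: r = (1/2)^4 = 1/16).
r to a half-sibling = 1/4 (half-sibs share one parent — one path of length 2: r = (1/2)^2 = 1/4).
Summing one r·B term per recipient: 1·0.25·0.0816 + 4·0.0625·0.0767 + 2·0.25·0.273 = 0.176075.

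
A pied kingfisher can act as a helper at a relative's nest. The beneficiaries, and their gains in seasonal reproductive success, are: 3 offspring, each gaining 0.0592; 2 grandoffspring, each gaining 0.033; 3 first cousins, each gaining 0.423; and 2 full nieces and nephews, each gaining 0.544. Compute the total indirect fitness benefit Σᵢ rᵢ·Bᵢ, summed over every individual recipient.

r to an offspring = 0.5 (one parent–offspring link: r = (1/2)^1 = 1/2).
r to a grandoffspring = 0.25 (two parent–offspring links: r = (1/2)^2 = 1/4).
r to a first cousin = 1/8 (first cousins share one grandparent pair — two paths of length 4: r = 2·(1/2)^4 = 1/8).
r to a full niece or nephew = 1/4 (full aunt/uncle↔niece/nephew: two paths of length 3 through the shared grandparent pair: r = 2·(1/2)^3 = 1/4).
Summing one r·B term per recipient: 3·0.5·0.0592 + 2·0.25·0.033 + 3·0.125·0.423 + 2·0.25·0.544 = 0.535925.

0.535925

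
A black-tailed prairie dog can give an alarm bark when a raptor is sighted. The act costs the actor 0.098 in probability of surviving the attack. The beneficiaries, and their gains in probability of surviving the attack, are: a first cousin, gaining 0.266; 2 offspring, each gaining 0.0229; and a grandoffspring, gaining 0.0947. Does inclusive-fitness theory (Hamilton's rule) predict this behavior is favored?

Hamilton's rule: the trait is favored when the sum of r·B over every recipient exceeds the actor's cost C.
r to a first cousin = 0.125 (first cousins share one grandparent pair — two paths of length 4: r = 2·(1/2)^4 = 1/8).
r to an offspring = 0.5 (one parent–offspring link: r = (1/2)^1 = 1/2).
r to a grandoffspring = 0.25 (two parent–offspring links: r = (1/2)^2 = 1/4).
Summing one r·B term per recipient: 1·0.125·0.266 + 2·0.5·0.0229 + 1·0.25·0.0947 = 0.079825.
0.079825 < 0.098: the indirect benefit is less than the cost.

No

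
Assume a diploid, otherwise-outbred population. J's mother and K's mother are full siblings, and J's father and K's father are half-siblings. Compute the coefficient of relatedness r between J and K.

0.1875

Relatedness sums over independent paths through distinct common ancestors.
J and K are related in two ways: first cousins through their mothers (r = 1/8) and half first cousins through their fathers (r = 1/16).
r = 1/8 + 1/16 = 3/16 = 0.1875.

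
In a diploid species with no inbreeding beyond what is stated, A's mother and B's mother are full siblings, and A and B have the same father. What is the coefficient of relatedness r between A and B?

Wright's path rule: contributions from independent ancestry routes add.
A and B are related in two ways: first cousins through their mothers (r = 1/8) and half-sibs through their shared father (r = 1/4).
r = 1/8 + 1/4 = 3/8 = 0.375.

0.375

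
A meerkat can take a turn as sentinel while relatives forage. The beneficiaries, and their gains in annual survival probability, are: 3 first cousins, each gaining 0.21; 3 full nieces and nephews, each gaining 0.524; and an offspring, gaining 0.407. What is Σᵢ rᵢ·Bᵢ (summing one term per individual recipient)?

r to a first cousin = 0.125 (first cousins share one grandparent pair — two paths of length 4: r = 2·(1/2)^4 = 1/8).
r to a full niece or nephew = 0.25 (full aunt/uncle↔niece/nephew: two paths of length 3 through the shared grandparent pair: r = 2·(1/2)^3 = 1/4).
r to an offspring = 0.5 (one parent–offspring link: r = (1/2)^1 = 1/2).
Summing one r·B term per recipient: 3·0.125·0.21 + 3·0.25·0.524 + 1·0.5·0.407 = 0.67525.

0.67525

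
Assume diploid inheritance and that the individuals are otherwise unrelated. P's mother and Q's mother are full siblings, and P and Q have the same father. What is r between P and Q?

With two independent routes of shared ancestry, r is the sum of the two contributions.
P and Q are related in two ways: first cousins through their mothers (r = 1/8) and half-sibs through their shared father (r = 1/4).
r = 1/8 + 1/4 = 3/8 = 0.375.

0.375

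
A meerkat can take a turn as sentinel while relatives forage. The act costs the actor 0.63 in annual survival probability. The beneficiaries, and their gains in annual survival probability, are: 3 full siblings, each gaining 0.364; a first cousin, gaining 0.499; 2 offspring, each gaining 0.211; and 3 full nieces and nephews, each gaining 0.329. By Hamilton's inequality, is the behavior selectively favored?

Hamilton's rule: the trait is favored when the sum of r·B over every recipient exceeds the actor's cost C.
r to a full sibling = 1/2 (full sibs share both parents — two paths of length 2: r = 2·(1/2)^2 = 1/2).
r to a first cousin = 1/8 (first cousins share one grandparent pair — two paths of length 4: r = 2·(1/2)^4 = 1/8).
r to an offspring = 0.5 (one parent–offspring link: r = (1/2)^1 = 1/2).
r to a full niece or nephew = 0.25 (full aunt/uncle↔niece/nephew: two paths of length 3 through the shared grandparent pair: r = 2·(1/2)^3 = 1/4).
Summing one r·B term per recipient: 3·0.5·0.364 + 1·0.125·0.499 + 2·0.5·0.211 + 3·0.25·0.329 = 1.066125.
1.066125 > 0.63: the indirect benefit exceeds the cost.

Yes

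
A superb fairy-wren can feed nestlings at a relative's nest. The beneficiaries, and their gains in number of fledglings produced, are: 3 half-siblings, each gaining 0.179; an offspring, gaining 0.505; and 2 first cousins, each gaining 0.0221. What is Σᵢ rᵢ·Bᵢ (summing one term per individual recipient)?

0.392275

r to a half-sibling = 1/4 (half-sibs share one parent — one path of length 2: r = (1/2)^2 = 1/4).
r to an offspring = 0.5 (one parent–offspring link: r = (1/2)^1 = 1/2).
r to a first cousin = 0.125 (first cousins share one grandparent pair — two paths of length 4: r = 2·(1/2)^4 = 1/8).
Summing one r·B term per recipient: 3·0.25·0.179 + 1·0.5·0.505 + 2·0.125·0.0221 = 0.392275.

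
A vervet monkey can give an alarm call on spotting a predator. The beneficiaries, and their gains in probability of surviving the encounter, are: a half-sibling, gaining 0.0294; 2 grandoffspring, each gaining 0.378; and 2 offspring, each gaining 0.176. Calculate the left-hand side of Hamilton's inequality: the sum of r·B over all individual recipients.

0.37235

r to a half-sibling = 0.25 (half-sibs share one parent — one path of length 2: r = (1/2)^2 = 1/4).
r to a grandoffspring = 0.25 (two parent–offspring links: r = (1/2)^2 = 1/4).
r to an offspring = 0.5 (one parent–offspring link: r = (1/2)^1 = 1/2).
Summing one r·B term per recipient: 1·0.25·0.0294 + 2·0.25·0.378 + 2·0.5·0.176 = 0.37235.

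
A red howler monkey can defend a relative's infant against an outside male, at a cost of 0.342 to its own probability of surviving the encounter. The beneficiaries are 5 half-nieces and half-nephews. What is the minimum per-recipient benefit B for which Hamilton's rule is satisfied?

r to a half-niece or half-nephew = 1/8 (half-aunt/uncle↔niece/nephew: one path of length 3: r = (1/2)^3 = 1/8).
Hamilton's rule with n recipients of equal r: n·r·B > C, so B > C/(n·r) = 0.342/(5·0.125) = 0.5472.

0.5472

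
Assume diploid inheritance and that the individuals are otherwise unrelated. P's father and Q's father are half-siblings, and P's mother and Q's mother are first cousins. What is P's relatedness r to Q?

0.09375

Relatedness sums over independent paths through distinct common ancestors.
P and Q are related in two ways: half first cousins through their fathers (r = 1/16) and second cousins through their mothers (r = 1/32).
r = 1/16 + 1/32 = 0.09375.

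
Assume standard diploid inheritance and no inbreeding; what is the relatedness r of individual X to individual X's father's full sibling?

0.25

Each parent–offspring link contributes a factor of 1/2, and independent paths through distinct common ancestors add.
Full aunt/uncle↔niece/nephew: two paths of length 3 through the shared grandparent pair: r = 2·(1/2)^3 = 1/4.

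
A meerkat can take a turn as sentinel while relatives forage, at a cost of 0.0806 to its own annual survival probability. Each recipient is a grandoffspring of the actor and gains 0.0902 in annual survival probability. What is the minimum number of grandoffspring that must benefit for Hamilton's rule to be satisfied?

r to a grandoffspring = 0.25 (two parent–offspring links: r = (1/2)^2 = 1/4).
Hamilton's rule: n·r·B > C  ⇒  n > C/(r·B) = 0.0806/(0.25·0.0902) = 3.574.
The smallest integer exceeding 3.574 is 4.

4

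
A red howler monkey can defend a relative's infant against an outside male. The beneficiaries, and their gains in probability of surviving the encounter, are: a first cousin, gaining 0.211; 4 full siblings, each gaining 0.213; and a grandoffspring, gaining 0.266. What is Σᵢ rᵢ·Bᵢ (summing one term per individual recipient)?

r to a first cousin = 1/8 (first cousins share one grandparent pair — two paths of length 4: r = 2·(1/2)^4 = 1/8).
r to a full sibling = 0.5 (full sibs share both parents — two paths of length 2: r = 2·(1/2)^2 = 1/2).
r to a grandoffspring = 0.25 (two parent–offspring links: r = (1/2)^2 = 1/4).
Summing one r·B term per recipient: 1·0.125·0.211 + 4·0.5·0.213 + 1·0.25·0.266 = 0.518875.

0.518875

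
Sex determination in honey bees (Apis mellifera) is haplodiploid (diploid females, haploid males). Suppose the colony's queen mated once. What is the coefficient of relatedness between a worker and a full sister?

Haplodiploid full sisters inherit their father's entire haploid genome identically (contributing 1/2) and on average half of their mother's contribution (1/2 · 1/2 = 1/4); r = 1/2 + 1/4 = 3/4.

0.75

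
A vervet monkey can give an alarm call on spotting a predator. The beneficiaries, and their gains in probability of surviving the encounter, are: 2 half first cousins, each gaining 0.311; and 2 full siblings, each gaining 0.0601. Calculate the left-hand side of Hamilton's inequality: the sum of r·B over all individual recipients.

0.098975

r to a half first cousin = 0.0625 (half first cousins share one grandparent — one path of length 4: r = (1/2)^4 = 1/16).
r to a full sibling = 1/2 (full sibs share both parents — two paths of length 2: r = 2·(1/2)^2 = 1/2).
Summing one r·B term per recipient: 2·0.0625·0.311 + 2·0.5·0.0601 = 0.098975.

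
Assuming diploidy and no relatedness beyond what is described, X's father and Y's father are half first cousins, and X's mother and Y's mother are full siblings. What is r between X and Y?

0.140625

With two independent routes of shared ancestry, r is the sum of the two contributions.
X and Y are related in two ways: half second cousins through their fathers (r = 1/64) and first cousins through their mothers (r = 1/8).
r = 1/64 + 1/8 = 0.140625.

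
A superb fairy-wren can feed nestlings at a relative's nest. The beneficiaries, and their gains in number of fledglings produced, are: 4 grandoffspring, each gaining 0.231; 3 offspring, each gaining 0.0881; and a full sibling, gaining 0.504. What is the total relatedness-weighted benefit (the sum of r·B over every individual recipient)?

0.61515

r to a grandoffspring = 0.25 (two parent–offspring links: r = (1/2)^2 = 1/4).
r to an offspring = 0.5 (one parent–offspring link: r = (1/2)^1 = 1/2).
r to a full sibling = 1/2 (full sibs share both parents — two paths of length 2: r = 2·(1/2)^2 = 1/2).
Summing one r·B term per recipient: 4·0.25·0.231 + 3·0.5·0.0881 + 1·0.5·0.504 = 0.61515.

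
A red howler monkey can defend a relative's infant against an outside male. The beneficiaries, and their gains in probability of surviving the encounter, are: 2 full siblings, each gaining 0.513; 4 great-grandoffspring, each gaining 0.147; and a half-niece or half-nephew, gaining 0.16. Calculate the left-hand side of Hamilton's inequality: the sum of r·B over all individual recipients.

r to a full sibling = 0.5 (full sibs share both parents — two paths of length 2: r = 2·(1/2)^2 = 1/2).
r to a great-grandoffspring = 1/8 (three parent–offspring links: r = (1/2)^3 = 1/8).
r to a half-niece or half-nephew = 1/8 (half-aunt/uncle↔niece/nephew: one path of length 3: r = (1/2)^3 = 1/8).
Summing one r·B term per recipient: 2·0.5·0.513 + 4·0.125·0.147 + 1·0.125·0.16 = 0.6065.

0.6065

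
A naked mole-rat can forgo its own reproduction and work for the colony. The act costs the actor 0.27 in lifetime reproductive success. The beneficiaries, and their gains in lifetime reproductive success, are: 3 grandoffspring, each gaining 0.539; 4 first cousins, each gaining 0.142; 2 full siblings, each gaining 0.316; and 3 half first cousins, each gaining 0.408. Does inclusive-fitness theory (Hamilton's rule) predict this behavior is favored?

Hamilton's rule: the trait is favored when the sum of r·B over every recipient exceeds the actor's cost C.
r to a grandoffspring = 0.25 (two parent–offspring links: r = (1/2)^2 = 1/4).
r to a first cousin = 1/8 (first cousins share one grandparent pair — two paths of length 4: r = 2·(1/2)^4 = 1/8).
r to a full sibling = 0.5 (full sibs share both parents — two paths of length 2: r = 2·(1/2)^2 = 1/2).
r to a half first cousin = 0.0625 (half first cousins share one grandparent — one path of length 4: r = (1/2)^4 = 1/16).
Summing one r·B term per recipient: 3·0.25·0.539 + 4·0.125·0.142 + 2·0.5·0.316 + 3·0.0625·0.408 = 0.86775.
0.86775 > 0.27: the indirect benefit exceeds the cost.

Yes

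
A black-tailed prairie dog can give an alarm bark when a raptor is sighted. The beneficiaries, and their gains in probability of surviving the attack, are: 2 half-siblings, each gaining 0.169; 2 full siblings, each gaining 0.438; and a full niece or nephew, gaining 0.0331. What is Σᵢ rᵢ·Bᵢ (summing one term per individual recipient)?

0.530775

r to a half-sibling = 0.25 (half-sibs share one parent — one path of length 2: r = (1/2)^2 = 1/4).
r to a full sibling = 0.5 (full sibs share both parents — two paths of length 2: r = 2·(1/2)^2 = 1/2).
r to a full niece or nephew = 0.25 (full aunt/uncle↔niece/nephew: two paths of length 3 through the shared grandparent pair: r = 2·(1/2)^3 = 1/4).
Summing one r·B term per recipient: 2·0.25·0.169 + 2·0.5·0.438 + 1·0.25·0.0331 = 0.530775.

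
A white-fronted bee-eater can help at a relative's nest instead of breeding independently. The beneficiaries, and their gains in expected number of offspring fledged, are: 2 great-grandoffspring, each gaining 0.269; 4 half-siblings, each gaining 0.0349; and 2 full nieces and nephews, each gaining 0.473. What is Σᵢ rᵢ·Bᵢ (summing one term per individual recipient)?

0.33865

r to a great-grandoffspring = 1/8 (three parent–offspring links: r = (1/2)^3 = 1/8).
r to a half-sibling = 1/4 (half-sibs share one parent — one path of length 2: r = (1/2)^2 = 1/4).
r to a full niece or nephew = 1/4 (full aunt/uncle↔niece/nephew: two paths of length 3 through the shared grandparent pair: r = 2·(1/2)^3 = 1/4).
Summing one r·B term per recipient: 2·0.125·0.269 + 4·0.25·0.0349 + 2·0.25·0.473 = 0.33865.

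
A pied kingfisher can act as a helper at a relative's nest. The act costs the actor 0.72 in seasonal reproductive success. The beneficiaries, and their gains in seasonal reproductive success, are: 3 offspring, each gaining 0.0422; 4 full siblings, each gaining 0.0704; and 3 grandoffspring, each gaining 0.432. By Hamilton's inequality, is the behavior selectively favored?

Hamilton's rule: the trait is favored when the sum of r·B over every recipient exceeds the actor's cost C.
r to an offspring = 1/2 (one parent–offspring link: r = (1/2)^1 = 1/2).
r to a full sibling = 1/2 (full sibs share both parents — two paths of length 2: r = 2·(1/2)^2 = 1/2).
r to a grandoffspring = 0.25 (two parent–offspring links: r = (1/2)^2 = 1/4).
Summing one r·B term per recipient: 3·0.5·0.0422 + 4·0.5·0.0704 + 3·0.25·0.432 = 0.5281.
0.5281 < 0.72: the indirect benefit is less than the cost.

No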